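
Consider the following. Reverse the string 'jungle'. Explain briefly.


Reverse 'jungle' character by character: 'elgnuj'.

elgnuj


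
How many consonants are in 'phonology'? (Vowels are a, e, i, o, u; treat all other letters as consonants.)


Consonants in 'phonology': p, h, n, l, g, y = 6 consonants.

6


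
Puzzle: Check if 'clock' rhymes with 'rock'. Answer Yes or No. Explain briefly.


Rime (stressed vowel + following sounds) of 'clock': -ock = /ɒk/
Rime of 'rock': -ock = /ɒk/
/ɒk/ and /ɒk/ are the same ending sound, so the words rhyme.

Yes


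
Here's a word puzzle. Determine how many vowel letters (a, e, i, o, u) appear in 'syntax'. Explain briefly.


Vowels in 'syntax': a = 1 vowels.

1


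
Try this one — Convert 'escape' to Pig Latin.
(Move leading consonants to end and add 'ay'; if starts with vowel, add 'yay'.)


'escape' starts with a vowel, so add 'yay': 'escapeyay'.

escapeyay


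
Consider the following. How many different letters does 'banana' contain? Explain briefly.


Unique letters in 'banana': {a, b, n} = 3 distinct letters.

3


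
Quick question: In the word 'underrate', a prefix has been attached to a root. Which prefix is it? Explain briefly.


The word 'underrate' = 'under' (prefix) + 'rate' (root). The prefix is 'under'.

under


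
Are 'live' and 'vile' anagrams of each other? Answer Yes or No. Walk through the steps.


Sorted letters of 'live': 'eilv'
Sorted letters of 'vile': 'eilv'
They match.

Yes


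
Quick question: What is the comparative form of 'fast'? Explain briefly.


Apply comparative formation (add -er): 'fast' -> 'faster'.

faster


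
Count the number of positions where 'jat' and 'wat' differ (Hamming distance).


Alignment:
Position 1: 'j' vs 'w' = DIFFER
Position 2: 'a' vs 'a' = match
Position 3: 't' vs 't' = match
Total differences: 1

1


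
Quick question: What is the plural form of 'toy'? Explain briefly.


Apply rule: Add -s. 'toy' becomes 'toys'.

toys


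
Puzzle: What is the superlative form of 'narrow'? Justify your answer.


Apply superlative formation (add -est): 'narrow' -> 'narrowest'.

narrowest


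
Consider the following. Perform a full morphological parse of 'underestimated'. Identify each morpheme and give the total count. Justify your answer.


Step 1: Identify prefix: 'under' (meaning: beneath/insufficient)
Step 2: Identify root: 'estimate'
Step 3: Identify suffix(es): 'ed'
Decomposition: under- (prefix: beneath/insufficient) + estimate (root) + -ed (suffix: past)
Total morphemes: 3

3 morphemes (under- (prefix: beneath/insufficient) + estimate (root) + -ed (suffix: past))


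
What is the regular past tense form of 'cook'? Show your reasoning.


Apply rule: Add -ed. 'cook' becomes 'cooked'.

cooked


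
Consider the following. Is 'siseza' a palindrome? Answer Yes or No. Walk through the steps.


Forward: 'siseza'
Reversed: 'azesis'
They differ.

No


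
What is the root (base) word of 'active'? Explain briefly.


Remove suffix '-ive' from 'active' to get root 'act'.

act


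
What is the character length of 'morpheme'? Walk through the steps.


Spell out 'morpheme' and number each letter: m(1), o(2), r(3), p(4), h(5), e(6), m(7), e(8). Total: 8 letters.

8


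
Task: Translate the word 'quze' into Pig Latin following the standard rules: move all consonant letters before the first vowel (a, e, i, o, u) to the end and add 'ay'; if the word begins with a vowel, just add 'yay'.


'quze': move consonant cluster 'q' to end and add 'ay': 'uzeqay'.

uzeqay


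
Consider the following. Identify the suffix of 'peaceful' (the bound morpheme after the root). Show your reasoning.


The word 'peaceful' = 'peace' (root) + '-ful' (suffix). The suffix is '-ful'.

ful


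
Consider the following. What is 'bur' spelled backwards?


Reverse 'bur' character by character: 'rub'.

rub


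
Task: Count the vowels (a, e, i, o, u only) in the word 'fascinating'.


Vowels in 'fascinating': a, i, a, i = 4 vowels.

4


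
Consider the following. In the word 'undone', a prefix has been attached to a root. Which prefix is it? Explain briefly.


The word 'undone' = 'un' (prefix) + 'done' (root). The prefix is 'un'.

un


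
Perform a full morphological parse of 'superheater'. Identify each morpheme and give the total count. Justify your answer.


Step 1: Identify prefix: 'super' (meaning: above)
Step 2: Identify root: 'heat'
Step 3: Identify suffix(es): 'er'
Decomposition: super- (prefix: above) + heat (root) + -er (suffix: one who)
Total morphemes: 3

3 morphemes (super- (prefix: above) + heat (root) + -er (suffix: one who))


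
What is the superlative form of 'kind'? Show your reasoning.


Apply superlative formation (add -est): 'kind' -> 'kindest'.

kindest


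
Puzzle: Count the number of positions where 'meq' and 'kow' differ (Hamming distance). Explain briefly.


Alignment:
Position 1: 'm' vs 'k' = DIFFER
Position 2: 'e' vs 'o' = DIFFER
Position 3: 'q' vs 'w' = DIFFER
Total differences: 3

3


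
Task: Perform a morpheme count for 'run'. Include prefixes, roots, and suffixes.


Decomposition: run (free morpheme) = 1 morpheme(s)

1 morphemes


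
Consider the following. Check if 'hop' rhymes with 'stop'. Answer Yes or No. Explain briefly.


Rime (stressed vowel + following sounds) of 'hop': -op = /ɒp/
Rime of 'stop': -op = /ɒp/
/ɒp/ and /ɒp/ are the same ending sound, so the words rhyme.

Yes


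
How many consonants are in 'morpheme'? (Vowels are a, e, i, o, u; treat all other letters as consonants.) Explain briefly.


Consonants in 'morpheme': m, r, p, h, m = 5 consonants.

5


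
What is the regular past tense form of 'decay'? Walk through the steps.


Apply rule: Add -ed. 'decay' becomes 'decayed'.

decayed


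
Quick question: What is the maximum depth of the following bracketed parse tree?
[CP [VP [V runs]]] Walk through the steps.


Count bracket nesting levels:
'[' at pos 0: depth = 1
'[' at pos 4: depth = 2
'[' at pos 8: depth = 3
Maximum depth reached: 3

3


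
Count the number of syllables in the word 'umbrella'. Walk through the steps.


Break 'umbrella' into syllables: um-brel-la -> um | brel | la = 3 syllables

3 syllables


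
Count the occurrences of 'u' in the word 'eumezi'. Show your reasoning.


Letter 'u' in 'eumezi': found at position(s) 2 = 1 occurrence(s).

1


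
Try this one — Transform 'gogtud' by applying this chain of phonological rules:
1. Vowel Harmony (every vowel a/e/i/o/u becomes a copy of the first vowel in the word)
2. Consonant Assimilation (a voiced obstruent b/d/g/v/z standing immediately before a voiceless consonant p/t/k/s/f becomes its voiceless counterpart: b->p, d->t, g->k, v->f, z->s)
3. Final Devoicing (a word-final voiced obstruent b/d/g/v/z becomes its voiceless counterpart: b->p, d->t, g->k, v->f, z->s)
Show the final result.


Starting form: 'gogtud'
Rule 1: Vowel Harmony: all vowels become 'o' (matching first vowel). 'gogtud' -> 'gogtod'
Rule 2: Consonant Assimilation: voiced obstruent before voiceless consonant becomes voiceless ('gt' -> 'kt'). 'gogtod' -> 'goktod'
Rule 3: Final Devoicing: word-final voiced obstruent 'd' becomes voiceless 't'. 'goktod' -> 'goktot'
Final form: 'goktot'

goktot


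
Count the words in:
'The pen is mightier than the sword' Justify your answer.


Split into words: The | pen | is | mightier | than | the | sword = 7 words.

7


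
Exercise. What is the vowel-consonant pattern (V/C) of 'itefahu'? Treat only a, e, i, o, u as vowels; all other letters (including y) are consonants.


Letter mapping: i = V, t = C, e = V, f = C, a = V, h = C, u = V.

VCVCVCV


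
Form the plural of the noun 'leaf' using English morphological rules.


Apply rule: Change -f to -ves. 'leaf' becomes 'leaves'.

leaves


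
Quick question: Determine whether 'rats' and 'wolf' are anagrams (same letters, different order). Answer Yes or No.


Sorted letters of 'rats': 'arst'
Sorted letters of 'wolf': 'flow'
They do not match.

No


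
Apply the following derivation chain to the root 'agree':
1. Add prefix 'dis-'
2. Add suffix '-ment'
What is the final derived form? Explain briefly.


Step 1: Add prefix 'dis-' to 'agree' = 'disagree'
Step 2: Add suffix '-ment' to 'disagree' = 'disagreement'

disagreement


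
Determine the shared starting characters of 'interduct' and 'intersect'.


Compare from the start: 5 characters match: 'inter'. Mismatch at position 6: 'd' vs 's'.

inter


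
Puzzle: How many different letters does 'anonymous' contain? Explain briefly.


Unique letters in 'anonymous': {a, m, n, o, s, u, y} = 7 distinct letters.

7


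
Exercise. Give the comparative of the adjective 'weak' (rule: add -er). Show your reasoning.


Apply comparative formation (add -er): 'weak' -> 'weaker'.

weaker


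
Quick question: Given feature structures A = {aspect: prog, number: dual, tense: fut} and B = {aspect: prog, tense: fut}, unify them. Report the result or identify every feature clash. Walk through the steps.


Compare features:
aspect: A=prog vs B=prog -> unified: prog
number: A=dual vs B=_ -> unified: dual
tense: A=fut vs B=fut -> unified: fut
No clashes found.

Unified: {aspect: prog, number: dual, tense: fut}


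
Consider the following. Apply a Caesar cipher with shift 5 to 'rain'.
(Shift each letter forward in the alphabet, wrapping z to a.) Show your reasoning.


Shift each letter by 5: r -> w, a -> f, i -> n, n -> s. Result: 'wfns'.

wfns


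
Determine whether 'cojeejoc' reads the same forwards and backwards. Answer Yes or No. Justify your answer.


Forward: 'cojeejoc'
Reversed: 'cojeejoc'
They are identical.

Yes


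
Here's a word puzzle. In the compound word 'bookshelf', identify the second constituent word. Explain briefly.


Split 'bookshelf' into 'book' + 'shelf'. The second part is 'shelf'.

shelf


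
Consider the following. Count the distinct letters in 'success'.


Unique letters in 'success': {c, e, s, u} = 4 distinct letters.

4


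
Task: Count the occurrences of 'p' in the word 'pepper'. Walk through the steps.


Letter 'p' in 'pepper': found at position(s) 1, 3, 4 = 3 occurrence(s).

3


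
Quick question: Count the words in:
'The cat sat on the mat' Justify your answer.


Split into words: The | cat | sat | on | the | mat = 6 words.

6


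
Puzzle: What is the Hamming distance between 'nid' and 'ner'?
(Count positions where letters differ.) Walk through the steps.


Alignment:
Position 1: 'n' vs 'n' = match
Position 2: 'i' vs 'e' = DIFFER
Position 3: 'd' vs 'r' = DIFFER
Total differences: 2

2


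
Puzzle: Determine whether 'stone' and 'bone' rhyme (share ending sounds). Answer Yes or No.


Rime (stressed vowel + following sounds) of 'stone': -one = /oʊn/
Rime of 'bone': -one = /oʊn/
/oʊn/ and /oʊn/ are the same ending sound, so the words rhyme.

Yes


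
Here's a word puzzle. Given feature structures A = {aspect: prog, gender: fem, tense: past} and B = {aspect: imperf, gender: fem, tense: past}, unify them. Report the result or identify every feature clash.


Compare features:
aspect: A=prog vs B=imperf -> CLASH
gender: A=fem vs B=fem -> unified: fem
tense: A=past vs B=past -> unified: past
Clash detected on feature 'aspect' (prog vs imperf); unification fails.

CLASH on 'aspect' (prog vs imperf)


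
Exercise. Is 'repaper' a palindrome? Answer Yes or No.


Forward: 'repaper'
Reversed: 'repaper'
They are identical.

Yes


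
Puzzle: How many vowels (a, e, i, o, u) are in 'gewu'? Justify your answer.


Vowels in 'gewu': e, u = 2 vowels.

2


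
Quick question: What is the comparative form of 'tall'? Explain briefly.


Apply comparative formation (add -er): 'tall' -> 'taller'.

taller


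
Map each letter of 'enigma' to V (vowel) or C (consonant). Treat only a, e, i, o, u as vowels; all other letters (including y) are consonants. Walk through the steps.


Letter mapping: e = V, n = C, i = V, g = C, m = C, a = V.

VCVCCV


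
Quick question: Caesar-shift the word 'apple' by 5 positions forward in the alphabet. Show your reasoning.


Shift each letter by 5: a -> f, p -> u, p -> u, l -> q, e -> j. Result: 'fuuqj'.

fuuqj


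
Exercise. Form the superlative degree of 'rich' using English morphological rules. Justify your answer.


Apply superlative formation (add -est): 'rich' -> 'richest'.

richest


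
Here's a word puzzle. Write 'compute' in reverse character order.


Reverse 'compute' character by character: 'etupmoc'.

etupmoc


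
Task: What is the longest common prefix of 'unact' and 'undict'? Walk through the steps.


Compare from the start: 2 characters match: 'un'. Mismatch at position 3: 'a' vs 'd'.

un


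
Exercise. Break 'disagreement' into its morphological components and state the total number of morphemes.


Step 1: Identify prefix: 'dis' (meaning: not/apart)
Step 2: Identify root: 'agree'
Step 3: Identify suffix(es): 'ment'
Decomposition: dis- (prefix: not/apart) + agree (root) + -ment (suffix: action/result)
Total morphemes: 3

3 morphemes (dis- (prefix: not/apart) + agree (root) + -ment (suffix: action/result))


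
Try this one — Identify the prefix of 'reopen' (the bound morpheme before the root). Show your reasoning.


The word 'reopen' = 're' (prefix) + 'open' (root). The prefix is 're'.

re


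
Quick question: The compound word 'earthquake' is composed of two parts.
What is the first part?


Split 'earthquake' into 'earth' + 'quake'. The first part is 'earth'.

earth


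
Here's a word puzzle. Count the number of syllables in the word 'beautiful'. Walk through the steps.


Break 'beautiful' into syllables: beau-ti-ful -> beau | ti | ful = 3 syllables

3 syllables


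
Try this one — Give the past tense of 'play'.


Apply rule: Add -ed. 'play' becomes 'played'.

played


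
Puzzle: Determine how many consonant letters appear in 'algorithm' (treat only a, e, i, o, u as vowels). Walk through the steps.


Consonants in 'algorithm': l, g, r, t, h, m = 6 consonants.

6


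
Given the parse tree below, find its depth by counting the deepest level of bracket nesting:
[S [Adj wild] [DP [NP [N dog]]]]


Count bracket nesting levels:
'[' at pos 0: depth = 1
'[' at pos 3: depth = 2
'[' at pos 14: depth = 2
'[' at pos 18: depth = 3
'[' at pos 22: depth = 4
Maximum depth reached: 4

4


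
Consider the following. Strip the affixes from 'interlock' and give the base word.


Remove prefix 'inter' from 'interlock' to get root 'lock'.

lock


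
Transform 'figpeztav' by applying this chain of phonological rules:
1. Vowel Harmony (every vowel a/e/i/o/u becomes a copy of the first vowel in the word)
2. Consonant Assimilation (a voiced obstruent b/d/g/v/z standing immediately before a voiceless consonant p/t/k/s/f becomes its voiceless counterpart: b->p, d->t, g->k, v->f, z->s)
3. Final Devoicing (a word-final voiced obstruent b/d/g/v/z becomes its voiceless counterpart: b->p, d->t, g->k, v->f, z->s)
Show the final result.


Starting form: 'figpeztav'
Rule 1: Vowel Harmony: all vowels become 'i' (matching first vowel). 'figpeztav' -> 'figpiztiv'
Rule 2: Consonant Assimilation: voiced obstruent before voiceless consonant becomes voiceless ('gp' -> 'kp', 'zt' -> 'st'). 'figpiztiv' -> 'fikpistiv'
Rule 3: Final Devoicing: word-final voiced obstruent 'v' becomes voiceless 'f'. 'fikpistiv' -> 'fikpistif'
Final form: 'fikpistif'

fikpistif


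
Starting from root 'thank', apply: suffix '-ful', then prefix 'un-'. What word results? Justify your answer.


Step 1: Add suffix '-ful' to 'thank' = 'thankful'
Step 2: Add prefix 'un-' to 'thankful' = 'unthankful'

unthankful


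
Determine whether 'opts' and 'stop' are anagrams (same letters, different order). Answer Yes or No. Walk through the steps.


Sorted letters of 'opts': 'opst'
Sorted letters of 'stop': 'opst'
They match.

Yes


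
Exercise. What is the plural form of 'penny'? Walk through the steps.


Apply rule: Change -y to -ies (consonant + y). 'penny' becomes 'pennies'.

pennies


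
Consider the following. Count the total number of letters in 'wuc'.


Spell out 'wuc' and number each letter: w(1), u(2), c(3). Total: 3 letters.

3


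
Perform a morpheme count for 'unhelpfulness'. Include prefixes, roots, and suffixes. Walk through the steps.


Decomposition: un- (prefix) + help (root) + -ful (suffix) + -ness (suffix) = 4 morpheme(s)

4 morphemes


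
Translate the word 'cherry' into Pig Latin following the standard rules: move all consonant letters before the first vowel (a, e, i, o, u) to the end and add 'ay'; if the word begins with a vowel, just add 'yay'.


'cherry': move consonant cluster 'ch' to end and add 'ay': 'errychay'.

errychay


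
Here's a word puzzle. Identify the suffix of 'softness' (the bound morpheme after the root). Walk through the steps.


The word 'softness' = 'soft' (root) + '-ness' (suffix). The suffix is '-ness'.

ness


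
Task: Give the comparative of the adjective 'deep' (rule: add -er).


Apply comparative formation (add -er): 'deep' -> 'deeper'.

deeper


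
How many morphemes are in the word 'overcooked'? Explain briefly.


Decomposition: over- (prefix) + cook (root) + -ed (suffix) = 3 morpheme(s)

3 morphemes


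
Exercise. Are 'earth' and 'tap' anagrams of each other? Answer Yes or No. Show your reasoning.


Sorted letters of 'earth': 'aehrt'
Sorted letters of 'tap': 'apt'
They do not match.

No


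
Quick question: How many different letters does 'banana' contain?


Unique letters in 'banana': {a, b, n} = 3 distinct letters.

3


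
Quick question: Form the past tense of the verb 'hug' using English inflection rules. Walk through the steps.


Apply rule: Double final consonant and add -ed. 'hug' becomes 'hugged'.

hugged


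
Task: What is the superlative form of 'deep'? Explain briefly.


Apply superlative formation (add -est): 'deep' -> 'deepest'.

deepest


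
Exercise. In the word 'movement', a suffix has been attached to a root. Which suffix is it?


The word 'movement' = 'move' (root) + '-ment' (suffix). The suffix is '-ment'.

ment


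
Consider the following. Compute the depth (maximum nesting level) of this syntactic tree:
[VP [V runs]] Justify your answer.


Count bracket nesting levels:
'[' at pos 0: depth = 1
'[' at pos 4: depth = 2
Maximum depth reached: 2

2


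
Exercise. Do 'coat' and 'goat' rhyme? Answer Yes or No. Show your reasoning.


Rime (stressed vowel + following sounds) of 'coat': -oat = /oʊt/
Rime of 'goat': -oat = /oʊt/
/oʊt/ and /oʊt/ are the same ending sound, so the words rhyme.

Yes


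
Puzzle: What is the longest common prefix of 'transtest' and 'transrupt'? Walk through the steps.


Compare from the start: 5 characters match: 'trans'. Mismatch at position 6: 't' vs 'r'.

trans


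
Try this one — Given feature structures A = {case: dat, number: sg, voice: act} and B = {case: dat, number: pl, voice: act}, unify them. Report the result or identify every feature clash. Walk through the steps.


Compare features:
case: A=dat vs B=dat -> unified: dat
number: A=sg vs B=pl -> CLASH
voice: A=act vs B=act -> unified: act
Clash detected on feature 'number' (sg vs pl); unification fails.

CLASH on 'number' (sg vs pl)


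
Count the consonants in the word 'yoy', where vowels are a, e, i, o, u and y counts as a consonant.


Consonants in 'yoy': y, y = 2 consonants.

2


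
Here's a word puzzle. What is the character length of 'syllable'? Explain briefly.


Spell out 'syllable' and number each letter: s(1), y(2), l(3), l(4), a(5), b(6), l(7), e(8). Total: 8 letters.

8


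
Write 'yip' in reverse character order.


Reverse 'yip' character by character: 'piy'.

piy


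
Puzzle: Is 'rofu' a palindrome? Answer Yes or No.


Forward: 'rofu'
Reversed: 'ufor'
They differ.

No


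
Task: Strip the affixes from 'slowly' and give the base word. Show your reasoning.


Remove suffix '-ly' from 'slowly' to get root 'slow'.

slow


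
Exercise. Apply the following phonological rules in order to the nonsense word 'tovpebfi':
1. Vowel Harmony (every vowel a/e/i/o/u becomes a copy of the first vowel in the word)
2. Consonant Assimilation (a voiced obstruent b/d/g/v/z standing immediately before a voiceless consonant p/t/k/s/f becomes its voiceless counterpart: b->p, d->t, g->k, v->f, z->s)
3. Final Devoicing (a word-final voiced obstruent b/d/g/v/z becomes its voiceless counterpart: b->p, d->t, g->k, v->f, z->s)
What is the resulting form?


Starting form: 'tovpebfi'
Rule 1: Vowel Harmony: all vowels become 'o' (matching first vowel). 'tovpebfi' -> 'tovpobfo'
Rule 2: Consonant Assimilation: voiced obstruent before voiceless consonant becomes voiceless ('vp' -> 'fp', 'bf' -> 'pf'). 'tovpobfo' -> 'tofpopfo'
Rule 3: Final Devoicing: the word ends in the vowel 'o', not a consonant. No change.
Final form: 'tofpopfo'

tofpopfo


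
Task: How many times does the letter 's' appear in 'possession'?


Letter 's' in 'possession': found at position(s) 3, 4, 6, 7 = 4 occurrence(s).

4


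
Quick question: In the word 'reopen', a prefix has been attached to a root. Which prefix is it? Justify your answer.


The word 'reopen' = 're' (prefix) + 'open' (root). The prefix is 're'.

re


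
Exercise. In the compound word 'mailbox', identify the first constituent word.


Split 'mailbox' into 'mail' + 'box'. The first part is 'mail'.

mail


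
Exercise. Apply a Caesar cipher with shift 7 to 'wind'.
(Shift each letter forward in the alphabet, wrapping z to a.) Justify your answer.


Shift each letter by 7: w -> d, i -> p, n -> u, d -> k. Result: 'dpuk'.

dpuk


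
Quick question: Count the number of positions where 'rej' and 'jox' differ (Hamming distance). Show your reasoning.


Alignment:
Position 1: 'r' vs 'j' = DIFFER
Position 2: 'e' vs 'o' = DIFFER
Position 3: 'j' vs 'x' = DIFFER
Total differences: 3

3


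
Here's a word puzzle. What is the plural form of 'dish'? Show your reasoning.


Apply rule: Add -es (sibilant/fricative ending). 'dish' becomes 'dishes'.

dishes


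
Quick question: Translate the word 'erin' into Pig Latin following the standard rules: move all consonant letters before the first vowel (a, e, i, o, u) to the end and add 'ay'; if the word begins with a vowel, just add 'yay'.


'erin' starts with a vowel, so add 'yay': 'erinyay'.

erinyay


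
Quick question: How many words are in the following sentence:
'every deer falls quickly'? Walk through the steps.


Split into words: every | deer | falls | quickly = 4 words.

4


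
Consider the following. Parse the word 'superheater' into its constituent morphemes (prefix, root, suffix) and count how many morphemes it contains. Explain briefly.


Step 1: Identify prefix: 'super' (meaning: above)
Step 2: Identify root: 'heat'
Step 3: Identify suffix(es): 'er'
Decomposition: super- (prefix: above) + heat (root) + -er (suffix: one who)
Total morphemes: 3

3 morphemes (super- (prefix: above) + heat (root) + -er (suffix: one who))


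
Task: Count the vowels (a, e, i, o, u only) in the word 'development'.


Vowels in 'development': e, e, o, e = 4 vowels.

4


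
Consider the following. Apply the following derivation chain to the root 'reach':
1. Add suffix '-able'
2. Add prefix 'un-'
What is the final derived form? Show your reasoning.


Step 1: Add suffix '-able' to 'reach' = 'reachable'
Step 2: Add prefix 'un-' to 'reachable' = 'unreachable'

unreachable


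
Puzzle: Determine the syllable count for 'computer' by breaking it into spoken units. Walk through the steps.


Break 'computer' into syllables: com-pu-ter -> com | pu | ter = 3 syllables

3 syllables


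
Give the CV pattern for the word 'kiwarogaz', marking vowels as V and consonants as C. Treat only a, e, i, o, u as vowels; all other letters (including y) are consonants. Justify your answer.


Letter mapping: k = C, i = V, w = C, a = V, r = C, o = V, g = C, a = V, z = C.

CVCVCVCVC


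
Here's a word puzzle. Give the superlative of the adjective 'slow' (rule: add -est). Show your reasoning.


Apply superlative formation (add -est): 'slow' -> 'slowest'.

slowest


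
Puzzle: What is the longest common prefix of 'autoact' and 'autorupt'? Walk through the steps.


Compare from the start: 4 characters match: 'auto'. Mismatch at position 5: 'a' vs 'r'.

auto


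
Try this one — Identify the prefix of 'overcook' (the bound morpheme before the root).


The word 'overcook' = 'over' (prefix) + 'cook' (root). The prefix is 'over'.

over


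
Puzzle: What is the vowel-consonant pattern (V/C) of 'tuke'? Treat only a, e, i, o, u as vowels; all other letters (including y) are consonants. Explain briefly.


Letter mapping: t = C, u = V, k = C, e = V.

CVCV


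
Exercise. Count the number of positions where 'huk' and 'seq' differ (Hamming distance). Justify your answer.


Alignment:
Position 1: 'h' vs 's' = DIFFER
Position 2: 'u' vs 'e' = DIFFER
Position 3: 'k' vs 'q' = DIFFER
Total differences: 3

3


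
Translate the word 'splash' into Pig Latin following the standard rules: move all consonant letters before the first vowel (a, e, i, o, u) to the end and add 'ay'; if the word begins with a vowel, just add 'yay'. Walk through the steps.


'splash': move consonant cluster 'spl' to end and add 'ay': 'ashsplay'.

ashsplay


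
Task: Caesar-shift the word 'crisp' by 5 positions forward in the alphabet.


Shift each letter by 5: c -> h, r -> w, i -> n, s -> x, p -> u. Result: 'hwnxu'.

hwnxu


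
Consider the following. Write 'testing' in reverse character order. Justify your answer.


Reverse 'testing' character by character: 'gnitset'.

gnitset


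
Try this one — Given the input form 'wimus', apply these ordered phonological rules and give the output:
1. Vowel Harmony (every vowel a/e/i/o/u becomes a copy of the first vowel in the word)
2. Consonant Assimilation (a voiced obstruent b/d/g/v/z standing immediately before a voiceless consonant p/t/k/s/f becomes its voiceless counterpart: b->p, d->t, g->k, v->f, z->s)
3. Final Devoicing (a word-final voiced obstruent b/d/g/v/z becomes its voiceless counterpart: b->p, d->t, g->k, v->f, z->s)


Starting form: 'wimus'
Rule 1: Vowel Harmony: all vowels become 'i' (matching first vowel). 'wimus' -> 'wimis'
Rule 2: Consonant Assimilation: no voiced obstruent (b/d/g/v/z) stands immediately before a voiceless consonant (p/t/k/s/f). No change.
Rule 3: Final Devoicing: final consonant 's' is not one of the voiced obstruents b/d/g/v/z. No change.
Final form: 'wimis'

wimis


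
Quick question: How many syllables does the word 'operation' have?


Break 'operation' into syllables: op-er-a-tion -> op | er | a | tion = 4 syllables

4 syllables


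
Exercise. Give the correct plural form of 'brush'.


Apply rule: Add -es (sibilant/fricative ending). 'brush' becomes 'brushes'.

brushes


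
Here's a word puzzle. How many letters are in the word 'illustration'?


Spell out 'illustration' and number each letter: i(1), l(2), l(3), u(4), s(5), t(6), r(7), a(8), t(9), i(10), o(11), n(12). Total: 12 letters.

12


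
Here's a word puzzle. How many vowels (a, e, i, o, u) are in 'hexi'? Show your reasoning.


Vowels in 'hexi': e, i = 2 vowels.

2


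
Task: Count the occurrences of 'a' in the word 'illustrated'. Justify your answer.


Letter 'a' in 'illustrated': found at position(s) 8 = 1 occurrence(s).

1


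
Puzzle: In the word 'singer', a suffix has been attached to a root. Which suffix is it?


The word 'singer' = 'sing' (root) + '-er' (suffix). The suffix is '-er'.

er


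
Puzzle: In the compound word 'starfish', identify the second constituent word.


Split 'starfish' into 'star' + 'fish'. The second part is 'fish'.

fish


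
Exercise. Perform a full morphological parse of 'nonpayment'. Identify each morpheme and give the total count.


Step 1: Identify prefix: 'non' (meaning: not)
Step 2: Identify root: 'pay'
Step 3: Identify suffix(es): 'ment'
Decomposition: non- (prefix: not) + pay (root) + -ment (suffix: action/result)
Total morphemes: 3

3 morphemes (non- (prefix: not) + pay (root) + -ment (suffix: action/result))


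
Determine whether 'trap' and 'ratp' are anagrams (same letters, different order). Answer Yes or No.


Sorted letters of 'trap': 'aprt'
Sorted letters of 'ratp': 'aprt'
They match.

Yes


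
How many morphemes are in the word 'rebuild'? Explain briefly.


Decomposition: re- (prefix) + build (root) = 2 morpheme(s)

2 morphemes


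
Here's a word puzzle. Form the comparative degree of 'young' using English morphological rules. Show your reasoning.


Apply comparative formation (add -er): 'young' -> 'younger'.

younger


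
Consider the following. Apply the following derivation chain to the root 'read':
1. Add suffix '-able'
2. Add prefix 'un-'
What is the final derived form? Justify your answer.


Step 1: Add suffix '-able' to 'read' = 'readable'
Step 2: Add prefix 'un-' to 'readable' = 'unreadable'

unreadable


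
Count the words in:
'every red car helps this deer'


Split into words: every | red | car | helps | this | deer = 6 words.

6


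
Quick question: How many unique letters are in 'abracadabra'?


Unique letters in 'abracadabra': {a, b, c, d, r} = 5 distinct letters.

5


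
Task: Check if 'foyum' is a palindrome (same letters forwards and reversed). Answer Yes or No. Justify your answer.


Forward: 'foyum'
Reversed: 'muyof'
They differ.

No


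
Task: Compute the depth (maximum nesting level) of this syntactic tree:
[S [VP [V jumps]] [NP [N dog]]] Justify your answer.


Count bracket nesting levels:
'[' at pos 0: depth = 1
'[' at pos 3: depth = 2
'[' at pos 7: depth = 3
'[' at pos 18: depth = 2
'[' at pos 22: depth = 3
Maximum depth reached: 3

3


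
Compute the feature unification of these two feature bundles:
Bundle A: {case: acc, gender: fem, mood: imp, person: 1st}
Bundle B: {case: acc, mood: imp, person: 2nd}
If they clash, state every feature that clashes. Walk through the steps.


Compare features:
case: A=acc vs B=acc -> unified: acc
gender: A=fem vs B=_ -> unified: fem
mood: A=imp vs B=imp -> unified: imp
person: A=1st vs B=2nd -> CLASH
Clash detected on feature 'person' (1st vs 2nd); unification fails.

CLASH on 'person' (1st vs 2nd)


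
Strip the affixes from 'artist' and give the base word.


Remove suffix '-ist' from 'artist' to get root 'art'.

art


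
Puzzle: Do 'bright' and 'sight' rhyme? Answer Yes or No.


Rime (stressed vowel + following sounds) of 'bright': -ight = /aɪt/
Rime of 'sight': -ight = /aɪt/
/aɪt/ and /aɪt/ are the same ending sound, so the words rhyme.

Yes


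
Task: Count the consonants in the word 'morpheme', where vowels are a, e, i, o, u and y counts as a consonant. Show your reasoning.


Consonants in 'morpheme': m, r, p, h, m = 5 consonants.

5


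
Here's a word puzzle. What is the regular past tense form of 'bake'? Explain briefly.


Apply rule: Add -d (word ends in -e). 'bake' becomes 'baked'.

baked


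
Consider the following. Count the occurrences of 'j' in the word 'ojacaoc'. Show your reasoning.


Letter 'j' in 'ojacaoc': found at position(s) 2 = 1 occurrence(s).

1


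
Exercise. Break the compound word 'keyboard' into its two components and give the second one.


Split 'keyboard' into 'key' + 'board'. The second part is 'board'.

board


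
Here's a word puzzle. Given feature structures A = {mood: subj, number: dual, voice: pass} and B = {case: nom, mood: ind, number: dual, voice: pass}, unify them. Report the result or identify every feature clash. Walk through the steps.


Compare features:
case: A=_ vs B=nom -> unified: nom
mood: A=subj vs B=ind -> CLASH
number: A=dual vs B=dual -> unified: dual
voice: A=pass vs B=pass -> unified: pass
Clash detected on feature 'mood' (subj vs ind); unification fails.

CLASH on 'mood' (subj vs ind)


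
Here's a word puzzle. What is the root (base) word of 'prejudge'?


Remove prefix 'pre' from 'prejudge' to get root 'judge'.

judge


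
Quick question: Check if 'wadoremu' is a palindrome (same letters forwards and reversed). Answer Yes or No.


Forward: 'wadoremu'
Reversed: 'umerodaw'
They differ.

No


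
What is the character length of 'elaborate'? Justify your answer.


Spell out 'elaborate' and number each letter: e(1), l(2), a(3), b(4), o(5), r(6), a(7), t(8), e(9). Total: 9 letters.

9


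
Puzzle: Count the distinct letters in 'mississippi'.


Unique letters in 'mississippi': {i, m, p, s} = 4 distinct letters.

4


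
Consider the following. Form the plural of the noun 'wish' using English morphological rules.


Apply rule: Add -es (sibilant/fricative ending). 'wish' becomes 'wishes'.

wishes


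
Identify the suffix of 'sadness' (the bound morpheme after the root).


The word 'sadness' = 'sad' (root) + '-ness' (suffix). The suffix is '-ness'.

ness


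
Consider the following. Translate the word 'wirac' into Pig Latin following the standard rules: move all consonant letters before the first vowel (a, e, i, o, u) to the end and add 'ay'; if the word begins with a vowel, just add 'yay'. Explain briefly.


'wirac': move consonant cluster 'w' to end and add 'ay': 'iracway'.

iracway


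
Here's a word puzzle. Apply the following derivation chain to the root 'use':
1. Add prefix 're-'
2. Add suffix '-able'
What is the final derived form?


Step 1: Add prefix 're-' to 'use' = 'reuse'
Step 2: Add suffix '-able' to 'reuse' = 'reusable'

reusable


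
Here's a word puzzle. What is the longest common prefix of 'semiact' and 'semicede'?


Compare from the start: 4 characters match: 'semi'. Mismatch at position 5: 'a' vs 'c'.

semi


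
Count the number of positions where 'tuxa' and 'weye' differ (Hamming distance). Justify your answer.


Alignment:
Position 1: 't' vs 'w' = DIFFER
Position 2: 'u' vs 'e' = DIFFER
Position 3: 'x' vs 'y' = DIFFER
Position 4: 'a' vs 'e' = DIFFER
Total differences: 4

4


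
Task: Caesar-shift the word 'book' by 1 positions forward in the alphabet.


Shift each letter by 1: b -> c, o -> p, o -> p, k -> l. Result: 'cppl'.

cppl


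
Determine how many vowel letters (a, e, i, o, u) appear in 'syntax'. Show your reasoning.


Vowels in 'syntax': a = 1 vowels.

1


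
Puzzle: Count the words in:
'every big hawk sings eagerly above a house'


Split into words: every | big | hawk | sings | eagerly | above | a | house = 8 words.

8


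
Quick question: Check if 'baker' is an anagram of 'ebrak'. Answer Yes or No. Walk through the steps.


Sorted letters of 'baker': 'abekr'
Sorted letters of 'ebrak': 'abekr'
They match.

Yes


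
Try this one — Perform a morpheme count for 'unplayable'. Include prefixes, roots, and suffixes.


Decomposition: un- (prefix) + play (root) + -able (suffix) = 3 morpheme(s)

3 morphemes


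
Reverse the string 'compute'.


Reverse 'compute' character by character: 'etupmoc'.

etupmoc


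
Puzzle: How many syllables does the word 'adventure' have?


Break 'adventure' into syllables: ad-ven-ture -> ad | ven | ture = 3 syllables

3 syllables


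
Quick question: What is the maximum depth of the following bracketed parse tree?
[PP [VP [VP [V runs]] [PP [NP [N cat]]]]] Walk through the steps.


Count bracket nesting levels:
'[' at pos 0: depth = 1
'[' at pos 4: depth = 2
'[' at pos 8: depth = 3
'[' at pos 12: depth = 4
'[' at pos 22: depth = 3
'[' at pos 26: depth = 4
'[' at pos 30: depth = 5
Maximum depth reached: 5

5


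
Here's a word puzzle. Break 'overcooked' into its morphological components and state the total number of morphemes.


Step 1: Identify prefix: 'over' (meaning: excessively)
Step 2: Identify root: 'cook'
Step 3: Identify suffix(es): 'ed'
Decomposition: over- (prefix: excessively) + cook (root) + -ed (suffix: past)
Total morphemes: 3

3 morphemes (over- (prefix: excessively) + cook (root) + -ed (suffix: past))


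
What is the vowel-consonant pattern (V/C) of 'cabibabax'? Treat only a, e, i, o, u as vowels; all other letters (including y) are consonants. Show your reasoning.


Letter mapping: c = C, a = V, b = C, i = V, b = C, a = V, b = C, a = V, x = C.

CVCVCVCVC


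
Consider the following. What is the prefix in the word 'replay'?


The word 'replay' = 're' (prefix) + 'play' (root). The prefix is 're'.

re


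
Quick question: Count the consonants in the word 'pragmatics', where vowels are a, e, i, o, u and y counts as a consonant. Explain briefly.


Consonants in 'pragmatics': p, r, g, m, t, c, s = 7 consonants.

7


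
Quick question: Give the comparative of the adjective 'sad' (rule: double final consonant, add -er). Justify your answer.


Apply comparative formation (double final consonant, add -er): 'sad' -> 'sadder'.

sadder


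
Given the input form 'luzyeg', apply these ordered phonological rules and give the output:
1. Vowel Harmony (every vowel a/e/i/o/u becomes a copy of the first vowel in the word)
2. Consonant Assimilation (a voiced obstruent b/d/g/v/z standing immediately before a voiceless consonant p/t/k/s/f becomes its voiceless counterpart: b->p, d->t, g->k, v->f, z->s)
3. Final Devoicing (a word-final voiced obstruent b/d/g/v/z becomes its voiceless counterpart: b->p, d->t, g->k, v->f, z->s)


Starting form: 'luzyeg'
Rule 1: Vowel Harmony: all vowels become 'u' (matching first vowel). 'luzyeg' -> 'luzyug'
Rule 2: Consonant Assimilation: no voiced obstruent (b/d/g/v/z) stands immediately before a voiceless consonant (p/t/k/s/f). No change.
Rule 3: Final Devoicing: word-final voiced obstruent 'g' becomes voiceless 'k'. 'luzyug' -> 'luzyuk'
Final form: 'luzyuk'

luzyuk


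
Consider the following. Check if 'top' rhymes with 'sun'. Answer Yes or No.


Rime (stressed vowel + following sounds) of 'top': -op = /ɒp/
Rime of 'sun': -un = /ʌn/
/ɒp/ and /ʌn/ are different ending sounds, so the words do not rhyme.

No


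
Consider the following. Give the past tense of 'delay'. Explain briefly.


Apply rule: Add -ed. 'delay' becomes 'delayed'.

delayed


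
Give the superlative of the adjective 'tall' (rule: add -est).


Apply superlative formation (add -est): 'tall' -> 'tallest'.

tallest


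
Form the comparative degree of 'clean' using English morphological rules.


Apply comparative formation (add -er): 'clean' -> 'cleaner'.

cleaner


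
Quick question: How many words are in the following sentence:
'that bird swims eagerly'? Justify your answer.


Split into words: that | bird | swims | eagerly = 4 words.

4


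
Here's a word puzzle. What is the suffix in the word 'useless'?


The word 'useless' = 'use' (root) + '-less' (suffix). The suffix is '-less'.

less


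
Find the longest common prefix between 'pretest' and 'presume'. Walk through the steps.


Compare from the start: 3 characters match: 'pre'. Mismatch at position 4: 't' vs 's'.

pre


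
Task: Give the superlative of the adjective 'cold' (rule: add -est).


Apply superlative formation (add -est): 'cold' -> 'coldest'.

coldest


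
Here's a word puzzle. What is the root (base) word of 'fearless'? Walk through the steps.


Remove suffix '-less' from 'fearless' to get root 'fear'.

fear


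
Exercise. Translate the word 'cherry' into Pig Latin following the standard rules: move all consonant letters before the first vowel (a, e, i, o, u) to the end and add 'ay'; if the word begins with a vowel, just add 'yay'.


'cherry': move consonant cluster 'ch' to end and add 'ay': 'errychay'.

errychay
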